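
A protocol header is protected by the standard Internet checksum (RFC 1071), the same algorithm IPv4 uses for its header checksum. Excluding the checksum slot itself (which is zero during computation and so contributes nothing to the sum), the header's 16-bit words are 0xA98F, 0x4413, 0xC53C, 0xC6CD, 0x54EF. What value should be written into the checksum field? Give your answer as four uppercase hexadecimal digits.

One's-complement addition (fold any carry out of bit 15 back into bit 0):
  0xA98F + 0x4413 = 0x0EDA2
  0xEDA2 + 0xC53C = 0x1B2DE → wrap carry → 0xB2DF
  0xB2DF + 0xC6CD = 0x179AC → wrap carry → 0x79AD
  0x79AD + 0x54EF = 0x0CE9C
One's-complement sum = 0xCE9C.
Checksum = ~0xCE9C & 0xFFFF = 0x3163.

3163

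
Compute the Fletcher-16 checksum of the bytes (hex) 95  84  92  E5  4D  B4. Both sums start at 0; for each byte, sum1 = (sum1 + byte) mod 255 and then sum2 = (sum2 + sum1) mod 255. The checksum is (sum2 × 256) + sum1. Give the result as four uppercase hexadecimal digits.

6394

Running sums (mod 255):
  after byte 0 (95): sum1=149, sum2=149
  after byte 1 (84): sum1=26, sum2=175
  after byte 2 (92): sum1=172, sum2=92
  after byte 3 (E5): sum1=146, sum2=238
  after byte 4 (4D): sum1=223, sum2=206
  after byte 5 (B4): sum1=148, sum2=99
Checksum = sum2·256 + sum1 = 99·256 + 148 = 25492 = 0x6394.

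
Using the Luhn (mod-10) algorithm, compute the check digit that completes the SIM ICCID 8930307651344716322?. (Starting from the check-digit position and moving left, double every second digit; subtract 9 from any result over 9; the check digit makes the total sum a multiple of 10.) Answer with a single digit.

Partial digits right→left: 2 2 3 6 1 7 4 4 3 1 5 6 7 0 3 0 3 9 8
Double every second digit counting from the check-digit position (so the 1st, 3rd, 5th, ... of the partial from the right).
  doubled (with −9 where >9): 4 6 2 8 6 1 5 6 6 7 → sum 51
  kept as-is: 2 6 7 4 1 6 0 0 9 → sum 35
Total = 51 + 35 = 86.
Check digit = (10 − (86 mod 10)) mod 10 = 4.

4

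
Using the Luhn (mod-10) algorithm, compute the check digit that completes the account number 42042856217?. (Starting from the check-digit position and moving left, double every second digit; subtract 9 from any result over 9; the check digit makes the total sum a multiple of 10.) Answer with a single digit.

Partial digits right→left: 7 1 2 6 5 8 2 4 0 2 4
Double every second digit counting from the check-digit position (so the 1st, 3rd, 5th, ... of the partial from the right).
  doubled (with −9 where >9): 5 4 1 4 0 8 → sum 22
  kept as-is: 1 6 8 4 2 → sum 21
Total = 22 + 21 = 43.
Check digit = (10 − (43 mod 10)) mod 10 = 7.

7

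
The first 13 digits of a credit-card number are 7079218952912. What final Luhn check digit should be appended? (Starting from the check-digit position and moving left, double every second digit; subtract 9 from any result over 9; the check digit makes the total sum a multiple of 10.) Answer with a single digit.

3

Partial digits right→left: 2 1 9 2 5 9 8 1 2 9 7 0 7
Double every second digit counting from the check-digit position (so the 1st, 3rd, 5th, ... of the partial from the right).
  doubled (with −9 where >9): 4 9 1 7 4 5 5 → sum 35
  kept as-is: 1 2 9 1 9 0 → sum 22
Total = 35 + 22 = 57.
Check digit = (10 − (57 mod 10)) mod 10 = 3.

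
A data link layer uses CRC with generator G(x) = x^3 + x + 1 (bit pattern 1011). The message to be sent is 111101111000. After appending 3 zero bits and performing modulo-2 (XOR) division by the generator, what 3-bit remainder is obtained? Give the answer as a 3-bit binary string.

111

Append 3 zeros: 111101111000000. Divide by 1011 (XOR where the leading bit is 1):
  pos 0: 1111 XOR 1011 = 0100
  pos 1: 1000 XOR 1011 = 0011
  pos 3: 1111 XOR 1011 = 0100
  pos 4: 1001 XOR 1011 = 0010
  pos 6: 1010 XOR 1011 = 0001
  pos 9: 1000 XOR 1011 = 0011
  pos 11: 1100 XOR 1011 = 0111
Remainder (last 3 bits) = 111. This is the CRC / FCS.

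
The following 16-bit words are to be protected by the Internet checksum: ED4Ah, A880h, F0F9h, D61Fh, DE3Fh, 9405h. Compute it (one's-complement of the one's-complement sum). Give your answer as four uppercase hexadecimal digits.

30D5

One's-complement addition (fold any carry out of bit 15 back into bit 0):
  0xED4A + 0xA880 = 0x195CA → wrap carry → 0x95CB
  0x95CB + 0xF0F9 = 0x186C4 → wrap carry → 0x86C5
  0x86C5 + 0xD61F = 0x15CE4 → wrap carry → 0x5CE5
  0x5CE5 + 0xDE3F = 0x13B24 → wrap carry → 0x3B25
  0x3B25 + 0x9405 = 0x0CF2A
One's-complement sum = 0xCF2A.
Checksum = ~0xCF2A & 0xFFFF = 0x30D5.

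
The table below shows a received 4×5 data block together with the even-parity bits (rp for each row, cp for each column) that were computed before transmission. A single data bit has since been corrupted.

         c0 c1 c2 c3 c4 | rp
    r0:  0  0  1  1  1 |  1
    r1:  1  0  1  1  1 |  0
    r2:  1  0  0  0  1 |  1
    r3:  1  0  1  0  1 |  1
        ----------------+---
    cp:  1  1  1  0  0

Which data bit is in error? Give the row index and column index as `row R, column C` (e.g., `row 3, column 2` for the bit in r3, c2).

Recompute each row's even parity and compare to rp:
  r0: data parity 1, sent rp 1 → ok
  r1: data parity 0, sent rp 0 → ok
  r2: data parity 0, sent rp 1 → mismatch
  r3: data parity 1, sent rp 1 → ok
Recompute each column's even parity and compare to cp:
  c0: data parity 1, sent cp 1 → ok
  c1: data parity 0, sent cp 1 → mismatch
  c2: data parity 1, sent cp 1 → ok
  c3: data parity 0, sent cp 0 → ok
  c4: data parity 0, sent cp 0 → ok
Exactly one row (r2) and one column (c1) fail → the flipped bit is at their intersection.

row 2, column 1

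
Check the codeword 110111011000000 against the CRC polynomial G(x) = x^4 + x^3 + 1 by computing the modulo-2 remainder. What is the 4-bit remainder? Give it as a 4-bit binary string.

Modulo-2 division of 110111011000000 by 11001:
  pos 0: 11011 XOR 11001 = 00010
  pos 3: 10101 XOR 11001 = 01100
  pos 4: 11001 XOR 11001 = 00000
Remainder = 0000 (zero — the frame passes the CRC check).

0000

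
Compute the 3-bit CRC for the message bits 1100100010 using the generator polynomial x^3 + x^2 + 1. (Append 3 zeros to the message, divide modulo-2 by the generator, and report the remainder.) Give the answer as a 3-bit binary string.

001

Append 3 zeros: 1100100010000. Divide by 1101 (XOR where the leading bit is 1):
  pos 0: 1100 XOR 1101 = 0001
  pos 3: 1100 XOR 1101 = 0001
  pos 6: 1010 XOR 1101 = 0111
  pos 7: 1110 XOR 1101 = 0011
  pos 9: 1100 XOR 1101 = 0001
Remainder (last 3 bits) = 001. This is the CRC / FCS.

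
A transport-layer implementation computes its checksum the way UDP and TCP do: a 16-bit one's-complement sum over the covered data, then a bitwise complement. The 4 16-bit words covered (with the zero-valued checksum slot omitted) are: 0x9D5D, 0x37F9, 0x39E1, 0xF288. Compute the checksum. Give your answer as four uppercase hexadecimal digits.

FE3E

One's-complement addition (fold any carry out of bit 15 back into bit 0):
  0x9D5D + 0x37F9 = 0x0D556
  0xD556 + 0x39E1 = 0x10F37 → wrap carry → 0x0F38
  0x0F38 + 0xF288 = 0x101C0 → wrap carry → 0x01C1
One's-complement sum = 0x01C1.
Checksum = ~0x01C1 & 0xFFFF = 0xFE3E.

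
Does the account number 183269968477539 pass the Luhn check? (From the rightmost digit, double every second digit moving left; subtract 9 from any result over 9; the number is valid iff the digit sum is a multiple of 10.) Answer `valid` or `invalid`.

valid

From the right, keep odd positions and double even positions (subtract 9 from any doubled value over 9):
  doubled (positions 2,4,...): 6 5 8 3 9 4 7 → sum 42
  kept (positions 1,3,...): 9 5 7 8 9 6 3 1 → sum 48
Total = 90.
90 mod 10 = 0, so the number is valid.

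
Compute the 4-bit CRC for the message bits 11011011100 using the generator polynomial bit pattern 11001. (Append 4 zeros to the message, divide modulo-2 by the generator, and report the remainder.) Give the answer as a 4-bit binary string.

Append 4 zeros: 110110111000000. Divide by 11001 (XOR where the leading bit is 1):
  pos 0: 11011 XOR 11001 = 00010
  pos 3: 10011 XOR 11001 = 01010
  pos 4: 10101 XOR 11001 = 01100
  pos 5: 11000 XOR 11001 = 00001
  pos 9: 10000 XOR 11001 = 01001
  pos 10: 10010 XOR 11001 = 01011
Remainder (last 4 bits) = 1011. This is the CRC / FCS.

1011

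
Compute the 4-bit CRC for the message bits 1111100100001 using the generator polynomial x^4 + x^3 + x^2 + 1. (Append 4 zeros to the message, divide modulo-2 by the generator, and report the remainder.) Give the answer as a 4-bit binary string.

Append 4 zeros: 11111001000010000. Divide by 11101 (XOR where the leading bit is 1):
  pos 0: 11111 XOR 11101 = 00010
  pos 3: 10001 XOR 11101 = 01100
  pos 4: 11000 XOR 11101 = 00101
  pos 6: 10100 XOR 11101 = 01001
  pos 7: 10010 XOR 11101 = 01111
  pos 8: 11111 XOR 11101 = 00010
  pos 11: 10000 XOR 11101 = 01101
  pos 12: 11010 XOR 11101 = 00111
Remainder (last 4 bits) = 0111. This is the CRC / FCS.

0111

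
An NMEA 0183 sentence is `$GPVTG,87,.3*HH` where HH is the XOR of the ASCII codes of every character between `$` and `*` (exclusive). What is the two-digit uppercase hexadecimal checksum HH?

40

XOR the ASCII codes of the payload characters:
  'G' = 0x47 → acc = 0x47
  'P' = 0x50 → acc = 0x17
  'V' = 0x56 → acc = 0x41
  'T' = 0x54 → acc = 0x15
  'G' = 0x47 → acc = 0x52
  ',' = 0x2C → acc = 0x7E
  '8' = 0x38 → acc = 0x46
  '7' = 0x37 → acc = 0x71
  ',' = 0x2C → acc = 0x5D
  '.' = 0x2E → acc = 0x73
  '3' = 0x33 → acc = 0x40
Checksum = 0x40.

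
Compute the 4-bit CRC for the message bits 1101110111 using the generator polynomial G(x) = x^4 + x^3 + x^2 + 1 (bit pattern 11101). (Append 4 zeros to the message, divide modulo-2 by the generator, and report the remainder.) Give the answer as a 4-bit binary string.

Append 4 zeros: 11011101110000. Divide by 11101 (XOR where the leading bit is 1):
  pos 0: 11011 XOR 11101 = 00110
  pos 2: 11010 XOR 11101 = 00111
  pos 4: 11111 XOR 11101 = 00010
  pos 7: 10100 XOR 11101 = 01001
  pos 8: 10010 XOR 11101 = 01111
  pos 9: 11110 XOR 11101 = 00011
Remainder (last 4 bits) = 0011. This is the CRC / FCS.

0011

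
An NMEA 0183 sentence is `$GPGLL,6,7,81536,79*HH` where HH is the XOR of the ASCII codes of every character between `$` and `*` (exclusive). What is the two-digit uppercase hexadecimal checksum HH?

XOR the ASCII codes of the payload characters:
  'G' = 0x47 → acc = 0x47
  'P' = 0x50 → acc = 0x17
  'G' = 0x47 → acc = 0x50
  'L' = 0x4C → acc = 0x1C
  'L' = 0x4C → acc = 0x50
  ',' = 0x2C → acc = 0x7C
  '6' = 0x36 → acc = 0x4A
  ',' = 0x2C → acc = 0x66
  '7' = 0x37 → acc = 0x51
  ',' = 0x2C → acc = 0x7D
  '8' = 0x38 → acc = 0x45
  '1' = 0x31 → acc = 0x74
  '5' = 0x35 → acc = 0x41
  '3' = 0x33 → acc = 0x72
  '6' = 0x36 → acc = 0x44
  ',' = 0x2C → acc = 0x68
  '7' = 0x37 → acc = 0x5F
  '9' = 0x39 → acc = 0x66
Checksum = 0x66.

66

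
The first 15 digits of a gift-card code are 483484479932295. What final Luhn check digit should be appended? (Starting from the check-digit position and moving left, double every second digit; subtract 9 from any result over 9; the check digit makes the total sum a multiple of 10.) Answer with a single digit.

Partial digits right→left: 5 9 2 2 3 9 9 7 4 4 8 4 3 8 4
Double every second digit counting from the check-digit position (so the 1st, 3rd, 5th, ... of the partial from the right).
  doubled (with −9 where >9): 1 4 6 9 8 7 6 8 → sum 49
  kept as-is: 9 2 9 7 4 4 8 → sum 43
Total = 49 + 43 = 92.
Check digit = (10 − (92 mod 10)) mod 10 = 8.

8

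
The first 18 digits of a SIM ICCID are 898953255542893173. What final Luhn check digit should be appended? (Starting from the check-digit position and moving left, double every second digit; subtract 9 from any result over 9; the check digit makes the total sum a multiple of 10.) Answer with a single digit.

Partial digits right→left: 3 7 1 3 9 8 2 4 5 5 5 2 3 5 9 8 9 8
Double every second digit counting from the check-digit position (so the 1st, 3rd, 5th, ... of the partial from the right).
  doubled (with −9 where >9): 6 2 9 4 1 1 6 9 9 → sum 47
  kept as-is: 7 3 8 4 5 2 5 8 8 → sum 50
Total = 47 + 50 = 97.
Check digit = (10 − (97 mod 10)) mod 10 = 3.

3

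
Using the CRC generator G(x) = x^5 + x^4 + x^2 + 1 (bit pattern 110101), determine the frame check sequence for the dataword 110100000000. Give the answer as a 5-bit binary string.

01110

Append 5 zeros: 11010000000000000. Divide by 110101 (XOR where the leading bit is 1):
  pos 0: 110100 XOR 110101 = 000001
  pos 5: 100000 XOR 110101 = 010101
  pos 6: 101010 XOR 110101 = 011111
  pos 7: 111110 XOR 110101 = 001011
  pos 9: 101100 XOR 110101 = 011001
  pos 10: 110010 XOR 110101 = 000111
Remainder (last 5 bits) = 01110. This is the CRC / FCS.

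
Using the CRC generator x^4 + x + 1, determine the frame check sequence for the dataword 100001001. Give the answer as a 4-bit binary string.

Append 4 zeros: 1000010010000. Divide by 10011 (XOR where the leading bit is 1):
  pos 0: 10000 XOR 10011 = 00011
  pos 3: 11100 XOR 10011 = 01111
  pos 4: 11111 XOR 10011 = 01100
  pos 5: 11000 XOR 10011 = 01011
  pos 6: 10110 XOR 10011 = 00101
  pos 8: 10100 XOR 10011 = 00111
Remainder (last 4 bits) = 0111. This is the CRC / FCS.

0111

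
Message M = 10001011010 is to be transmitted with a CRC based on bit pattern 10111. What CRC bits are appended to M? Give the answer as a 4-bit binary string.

Append 4 zeros: 100010110100000. Divide by 10111 (XOR where the leading bit is 1):
  pos 0: 10001 XOR 10111 = 00110
  pos 2: 11001 XOR 10111 = 01110
  pos 3: 11101 XOR 10111 = 01010
  pos 4: 10100 XOR 10111 = 00011
  pos 7: 11100 XOR 10111 = 01011
  pos 8: 10110 XOR 10111 = 00001
Remainder (last 4 bits) = 0100. This is the CRC / FCS.

0100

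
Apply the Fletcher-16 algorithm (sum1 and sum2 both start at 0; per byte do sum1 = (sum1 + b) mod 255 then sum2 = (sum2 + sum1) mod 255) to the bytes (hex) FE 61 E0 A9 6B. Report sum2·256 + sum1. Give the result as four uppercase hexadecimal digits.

Running sums (mod 255):
  after byte 0 (FE): sum1=254, sum2=254
  after byte 1 (61): sum1=96, sum2=95
  after byte 2 (E0): sum1=65, sum2=160
  after byte 3 (A9): sum1=234, sum2=139
  after byte 4 (6B): sum1=86, sum2=225
Checksum = sum2·256 + sum1 = 225·256 + 86 = 57686 = 0xE156.

E156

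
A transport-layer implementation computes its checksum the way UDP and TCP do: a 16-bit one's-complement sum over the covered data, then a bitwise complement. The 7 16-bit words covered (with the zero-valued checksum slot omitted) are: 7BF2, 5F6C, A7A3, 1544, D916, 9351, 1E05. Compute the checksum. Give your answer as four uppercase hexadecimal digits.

DD4B

One's-complement addition (fold any carry out of bit 15 back into bit 0):
  0x7BF2 + 0x5F6C = 0x0DB5E
  0xDB5E + 0xA7A3 = 0x18301 → wrap carry → 0x8302
  0x8302 + 0x1544 = 0x09846
  0x9846 + 0xD916 = 0x1715C → wrap carry → 0x715D
  0x715D + 0x9351 = 0x104AE → wrap carry → 0x04AF
  0x04AF + 0x1E05 = 0x022B4
One's-complement sum = 0x22B4.
Checksum = ~0x22B4 & 0xFFFF = 0xDD4B.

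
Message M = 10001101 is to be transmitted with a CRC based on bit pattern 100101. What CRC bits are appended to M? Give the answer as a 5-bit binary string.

Append 5 zeros: 1000110100000. Divide by 100101 (XOR where the leading bit is 1):
  pos 0: 100011 XOR 100101 = 000110
  pos 3: 110010 XOR 100101 = 010111
  pos 4: 101110 XOR 100101 = 001011
  pos 6: 101100 XOR 100101 = 001001
Remainder (last 5 bits) = 10010. This is the CRC / FCS.

10010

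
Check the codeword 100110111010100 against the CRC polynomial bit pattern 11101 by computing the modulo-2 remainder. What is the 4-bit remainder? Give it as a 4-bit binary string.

0000

Modulo-2 division of 100110111010100 by 11101:
  pos 0: 10011 XOR 11101 = 01110
  pos 1: 11100 XOR 11101 = 00001
  pos 5: 11110 XOR 11101 = 00011
  pos 8: 11101 XOR 11101 = 00000
Remainder = 0000 (zero — the frame passes the CRC check).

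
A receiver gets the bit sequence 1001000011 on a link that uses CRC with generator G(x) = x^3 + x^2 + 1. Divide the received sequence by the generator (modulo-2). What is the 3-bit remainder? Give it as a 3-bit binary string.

001

Modulo-2 division of 1001000011 by 1101:
  pos 0: 1001 XOR 1101 = 0100
  pos 1: 1000 XOR 1101 = 0101
  pos 2: 1010 XOR 1101 = 0111
  pos 3: 1110 XOR 1101 = 0011
  pos 5: 1101 XOR 1101 = 0000
Remainder = 001 (nonzero — an error is detected).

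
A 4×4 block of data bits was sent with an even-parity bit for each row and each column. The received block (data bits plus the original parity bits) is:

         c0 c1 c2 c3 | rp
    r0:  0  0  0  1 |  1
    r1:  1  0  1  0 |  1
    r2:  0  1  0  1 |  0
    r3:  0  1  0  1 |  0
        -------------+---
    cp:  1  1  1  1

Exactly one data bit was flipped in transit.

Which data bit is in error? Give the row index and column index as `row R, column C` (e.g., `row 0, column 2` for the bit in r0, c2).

row 1, column 1

Recompute each row's even parity and compare to rp:
  r0: data parity 1, sent rp 1 → ok
  r1: data parity 0, sent rp 1 → mismatch
  r2: data parity 0, sent rp 0 → ok
  r3: data parity 0, sent rp 0 → ok
Recompute each column's even parity and compare to cp:
  c0: data parity 1, sent cp 1 → ok
  c1: data parity 0, sent cp 1 → mismatch
  c2: data parity 1, sent cp 1 → ok
  c3: data parity 1, sent cp 1 → ok
Exactly one row (r1) and one column (c1) fail → the flipped bit is at their intersection.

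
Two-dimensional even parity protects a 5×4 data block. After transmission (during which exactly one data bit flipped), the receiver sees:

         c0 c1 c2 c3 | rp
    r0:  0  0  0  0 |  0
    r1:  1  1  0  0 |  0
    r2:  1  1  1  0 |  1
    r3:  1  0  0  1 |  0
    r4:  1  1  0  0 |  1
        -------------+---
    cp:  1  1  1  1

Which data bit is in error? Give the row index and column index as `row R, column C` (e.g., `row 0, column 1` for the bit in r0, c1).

row 4, column 0

Recompute each row's even parity and compare to rp:
  r0: data parity 0, sent rp 0 → ok
  r1: data parity 0, sent rp 0 → ok
  r2: data parity 1, sent rp 1 → ok
  r3: data parity 0, sent rp 0 → ok
  r4: data parity 0, sent rp 1 → mismatch
Recompute each column's even parity and compare to cp:
  c0: data parity 0, sent cp 1 → mismatch
  c1: data parity 1, sent cp 1 → ok
  c2: data parity 1, sent cp 1 → ok
  c3: data parity 1, sent cp 1 → ok
Exactly one row (r4) and one column (c0) fail → the flipped bit is at their intersection.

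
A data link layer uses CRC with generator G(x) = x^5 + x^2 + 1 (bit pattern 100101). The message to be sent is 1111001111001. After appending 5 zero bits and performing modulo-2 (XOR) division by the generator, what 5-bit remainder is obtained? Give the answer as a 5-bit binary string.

01110

Append 5 zeros: 111100111100100000. Divide by 100101 (XOR where the leading bit is 1):
  pos 0: 111100 XOR 100101 = 011001
  pos 1: 110011 XOR 100101 = 010110
  pos 2: 101101 XOR 100101 = 001000
  pos 4: 100011 XOR 100101 = 000110
  pos 7: 110001 XOR 100101 = 010100
  pos 8: 101000 XOR 100101 = 001101
  pos 10: 110100 XOR 100101 = 010001
  pos 11: 100010 XOR 100101 = 000111
Remainder (last 5 bits) = 01110. This is the CRC / FCS.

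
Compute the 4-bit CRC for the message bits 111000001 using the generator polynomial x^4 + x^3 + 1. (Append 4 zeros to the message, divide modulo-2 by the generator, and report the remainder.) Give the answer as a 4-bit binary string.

Append 4 zeros: 1110000010000. Divide by 11001 (XOR where the leading bit is 1):
  pos 0: 11100 XOR 11001 = 00101
  pos 2: 10100 XOR 11001 = 01101
  pos 3: 11010 XOR 11001 = 00011
  pos 6: 11100 XOR 11001 = 00101
  pos 8: 10100 XOR 11001 = 01101
Remainder (last 4 bits) = 1101. This is the CRC / FCS.

1101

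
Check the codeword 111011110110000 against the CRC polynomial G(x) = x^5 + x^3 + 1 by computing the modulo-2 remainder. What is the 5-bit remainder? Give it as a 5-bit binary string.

Modulo-2 division of 111011110110000 by 101001:
  pos 0: 111011 XOR 101001 = 010010
  pos 1: 100101 XOR 101001 = 001100
  pos 3: 110010 XOR 101001 = 011011
  pos 4: 110111 XOR 101001 = 011110
  pos 5: 111101 XOR 101001 = 010100
  pos 6: 101000 XOR 101001 = 000001
Remainder = 01000 (nonzero — an error is detected).

01000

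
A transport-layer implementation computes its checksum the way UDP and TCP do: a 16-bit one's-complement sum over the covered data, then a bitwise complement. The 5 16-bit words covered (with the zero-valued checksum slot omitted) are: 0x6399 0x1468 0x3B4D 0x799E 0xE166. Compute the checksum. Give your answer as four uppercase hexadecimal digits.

One's-complement addition (fold any carry out of bit 15 back into bit 0):
  0x6399 + 0x1468 = 0x07801
  0x7801 + 0x3B4D = 0x0B34E
  0xB34E + 0x799E = 0x12CEC → wrap carry → 0x2CED
  0x2CED + 0xE166 = 0x10E53 → wrap carry → 0x0E54
One's-complement sum = 0x0E54.
Checksum = ~0x0E54 & 0xFFFF = 0xF1AB.

F1AB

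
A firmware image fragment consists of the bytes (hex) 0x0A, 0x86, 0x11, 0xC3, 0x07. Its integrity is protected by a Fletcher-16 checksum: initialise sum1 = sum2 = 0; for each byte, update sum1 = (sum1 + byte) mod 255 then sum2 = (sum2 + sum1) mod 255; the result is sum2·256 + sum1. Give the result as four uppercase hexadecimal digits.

Running sums (mod 255):
  after byte 0 (0x0A): sum1=10, sum2=10
  after byte 1 (0x86): sum1=144, sum2=154
  after byte 2 (0x11): sum1=161, sum2=60
  after byte 3 (0xC3): sum1=101, sum2=161
  after byte 4 (0x07): sum1=108, sum2=14
Checksum = sum2·256 + sum1 = 14·256 + 108 = 3692 = 0x0E6C.

0E6C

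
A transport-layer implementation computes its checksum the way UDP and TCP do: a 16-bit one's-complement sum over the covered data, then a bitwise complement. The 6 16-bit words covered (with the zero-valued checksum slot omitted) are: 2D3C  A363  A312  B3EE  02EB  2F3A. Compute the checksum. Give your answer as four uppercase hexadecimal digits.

One's-complement addition (fold any carry out of bit 15 back into bit 0):
  0x2D3C + 0xA363 = 0x0D09F
  0xD09F + 0xA312 = 0x173B1 → wrap carry → 0x73B2
  0x73B2 + 0xB3EE = 0x127A0 → wrap carry → 0x27A1
  0x27A1 + 0x02EB = 0x02A8C
  0x2A8C + 0x2F3A = 0x059C6
One's-complement sum = 0x59C6.
Checksum = ~0x59C6 & 0xFFFF = 0xA639.

A639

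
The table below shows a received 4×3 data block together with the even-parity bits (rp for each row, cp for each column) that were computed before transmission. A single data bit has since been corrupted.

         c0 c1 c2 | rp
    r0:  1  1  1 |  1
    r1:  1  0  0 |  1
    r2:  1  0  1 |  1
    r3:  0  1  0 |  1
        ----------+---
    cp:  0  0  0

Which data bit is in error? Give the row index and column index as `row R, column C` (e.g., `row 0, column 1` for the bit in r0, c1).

row 2, column 0

Recompute each row's even parity and compare to rp:
  r0: data parity 1, sent rp 1 → ok
  r1: data parity 1, sent rp 1 → ok
  r2: data parity 0, sent rp 1 → mismatch
  r3: data parity 1, sent rp 1 → ok
Recompute each column's even parity and compare to cp:
  c0: data parity 1, sent cp 0 → mismatch
  c1: data parity 0, sent cp 0 → ok
  c2: data parity 0, sent cp 0 → ok
Exactly one row (r2) and one column (c0) fail → the flipped bit is at their intersection.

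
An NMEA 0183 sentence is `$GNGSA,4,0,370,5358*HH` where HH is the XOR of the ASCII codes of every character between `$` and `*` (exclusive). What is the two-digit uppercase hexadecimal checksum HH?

XOR the ASCII codes of the payload characters:
  'G' = 0x47 → acc = 0x47
  'N' = 0x4E → acc = 0x09
  'G' = 0x47 → acc = 0x4E
  'S' = 0x53 → acc = 0x1D
  'A' = 0x41 → acc = 0x5C
  ',' = 0x2C → acc = 0x70
  '4' = 0x34 → acc = 0x44
  ',' = 0x2C → acc = 0x68
  '0' = 0x30 → acc = 0x58
  ',' = 0x2C → acc = 0x74
  '3' = 0x33 → acc = 0x47
  '7' = 0x37 → acc = 0x70
  '0' = 0x30 → acc = 0x40
  ',' = 0x2C → acc = 0x6C
  '5' = 0x35 → acc = 0x59
  '3' = 0x33 → acc = 0x6A
  '5' = 0x35 → acc = 0x5F
  '8' = 0x38 → acc = 0x67
Checksum = 0x67.

67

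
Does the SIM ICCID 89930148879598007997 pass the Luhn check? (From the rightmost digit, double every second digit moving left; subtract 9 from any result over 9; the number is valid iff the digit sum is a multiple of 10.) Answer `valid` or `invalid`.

valid

From the right, keep odd positions and double even positions (subtract 9 from any doubled value over 9):
  doubled (positions 2,4,...): 9 5 0 9 9 7 8 0 9 7 → sum 63
  kept (positions 1,3,...): 7 9 0 8 5 7 8 1 3 9 → sum 57
Total = 120.
120 mod 10 = 0, so the number is valid.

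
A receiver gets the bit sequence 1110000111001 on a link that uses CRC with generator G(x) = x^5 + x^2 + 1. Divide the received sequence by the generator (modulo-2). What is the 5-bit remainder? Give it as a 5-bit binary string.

00100

Modulo-2 division of 1110000111001 by 100101:
  pos 0: 111000 XOR 100101 = 011101
  pos 1: 111010 XOR 100101 = 011111
  pos 2: 111111 XOR 100101 = 011010
  pos 3: 110101 XOR 100101 = 010000
  pos 4: 100001 XOR 100101 = 000100
  pos 7: 100001 XOR 100101 = 000100
Remainder = 00100 (nonzero — an error is detected).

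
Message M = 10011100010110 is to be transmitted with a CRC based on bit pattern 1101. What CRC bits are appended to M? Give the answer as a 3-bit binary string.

Append 3 zeros: 10011100010110000. Divide by 1101 (XOR where the leading bit is 1):
  pos 0: 1001 XOR 1101 = 0100
  pos 1: 1001 XOR 1101 = 0100
  pos 2: 1001 XOR 1101 = 0100
  pos 3: 1000 XOR 1101 = 0101
  pos 4: 1010 XOR 1101 = 0111
  pos 5: 1110 XOR 1101 = 0011
  pos 7: 1110 XOR 1101 = 0011
  pos 9: 1111 XOR 1101 = 0010
  pos 11: 1000 XOR 1101 = 0101
  pos 12: 1010 XOR 1101 = 0111
  pos 13: 1110 XOR 1101 = 0011
Remainder (last 3 bits) = 011. This is the CRC / FCS.

011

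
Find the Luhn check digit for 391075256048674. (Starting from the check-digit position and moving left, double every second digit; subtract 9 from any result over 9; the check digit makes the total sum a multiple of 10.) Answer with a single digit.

Partial digits right→left: 4 7 6 8 4 0 6 5 2 5 7 0 1 9 3
Double every second digit counting from the check-digit position (so the 1st, 3rd, 5th, ... of the partial from the right).
  doubled (with −9 where >9): 8 3 8 3 4 5 2 6 → sum 39
  kept as-is: 7 8 0 5 5 0 9 → sum 34
Total = 39 + 34 = 73.
Check digit = (10 − (73 mod 10)) mod 10 = 7.

7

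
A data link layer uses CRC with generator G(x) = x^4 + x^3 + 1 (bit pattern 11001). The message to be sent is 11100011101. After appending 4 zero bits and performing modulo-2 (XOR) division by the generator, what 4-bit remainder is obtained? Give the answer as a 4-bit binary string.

0110

Append 4 zeros: 111000111010000. Divide by 11001 (XOR where the leading bit is 1):
  pos 0: 11100 XOR 11001 = 00101
  pos 2: 10101 XOR 11001 = 01100
  pos 3: 11001 XOR 11001 = 00000
  pos 8: 10100 XOR 11001 = 01101
  pos 9: 11010 XOR 11001 = 00011
Remainder (last 4 bits) = 0110. This is the CRC / FCS.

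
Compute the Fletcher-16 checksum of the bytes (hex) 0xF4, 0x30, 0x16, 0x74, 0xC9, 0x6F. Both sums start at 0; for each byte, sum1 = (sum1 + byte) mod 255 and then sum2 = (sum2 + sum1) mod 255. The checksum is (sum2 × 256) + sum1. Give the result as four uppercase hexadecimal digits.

Running sums (mod 255):
  after byte 0 (0xF4): sum1=244, sum2=244
  after byte 1 (0x30): sum1=37, sum2=26
  after byte 2 (0x16): sum1=59, sum2=85
  after byte 3 (0x74): sum1=175, sum2=5
  after byte 4 (0xC9): sum1=121, sum2=126
  after byte 5 (0x6F): sum1=232, sum2=103
Checksum = sum2·256 + sum1 = 103·256 + 232 = 26600 = 0x67E8.

67E8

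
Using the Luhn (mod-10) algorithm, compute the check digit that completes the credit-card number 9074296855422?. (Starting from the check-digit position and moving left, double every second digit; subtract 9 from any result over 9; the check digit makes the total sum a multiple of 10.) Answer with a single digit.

8

Partial digits right→left: 2 2 4 5 5 8 6 9 2 4 7 0 9
Double every second digit counting from the check-digit position (so the 1st, 3rd, 5th, ... of the partial from the right).
  doubled (with −9 where >9): 4 8 1 3 4 5 9 → sum 34
  kept as-is: 2 5 8 9 4 0 → sum 28
Total = 34 + 28 = 62.
Check digit = (10 − (62 mod 10)) mod 10 = 8.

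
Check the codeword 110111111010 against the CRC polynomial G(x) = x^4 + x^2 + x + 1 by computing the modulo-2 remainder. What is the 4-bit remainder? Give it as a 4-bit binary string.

0100

Modulo-2 division of 110111111010 by 10111:
  pos 0: 11011 XOR 10111 = 01100
  pos 1: 11001 XOR 10111 = 01110
  pos 2: 11101 XOR 10111 = 01010
  pos 3: 10101 XOR 10111 = 00010
  pos 6: 10101 XOR 10111 = 00010
Remainder = 0100 (nonzero — an error is detected).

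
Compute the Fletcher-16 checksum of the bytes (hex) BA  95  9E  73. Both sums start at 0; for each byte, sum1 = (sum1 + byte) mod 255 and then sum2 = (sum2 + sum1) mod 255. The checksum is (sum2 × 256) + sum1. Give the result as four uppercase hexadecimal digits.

5C62

Running sums (mod 255):
  after byte 0 (BA): sum1=186, sum2=186
  after byte 1 (95): sum1=80, sum2=11
  after byte 2 (9E): sum1=238, sum2=249
  after byte 3 (73): sum1=98, sum2=92
Checksum = sum2·256 + sum1 = 92·256 + 98 = 23650 = 0x5C62.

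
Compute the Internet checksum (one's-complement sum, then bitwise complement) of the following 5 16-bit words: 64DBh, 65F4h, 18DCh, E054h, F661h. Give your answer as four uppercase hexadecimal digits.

One's-complement addition (fold any carry out of bit 15 back into bit 0):
  0x64DB + 0x65F4 = 0x0CACF
  0xCACF + 0x18DC = 0x0E3AB
  0xE3AB + 0xE054 = 0x1C3FF → wrap carry → 0xC400
  0xC400 + 0xF661 = 0x1BA61 → wrap carry → 0xBA62
One's-complement sum = 0xBA62.
Checksum = ~0xBA62 & 0xFFFF = 0x459D.

459D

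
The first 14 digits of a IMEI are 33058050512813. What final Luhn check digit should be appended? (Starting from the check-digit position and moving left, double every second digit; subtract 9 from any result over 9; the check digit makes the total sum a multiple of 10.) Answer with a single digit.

Partial digits right→left: 3 1 8 2 1 5 0 5 0 8 5 0 3 3
Double every second digit counting from the check-digit position (so the 1st, 3rd, 5th, ... of the partial from the right).
  doubled (with −9 where >9): 6 7 2 0 0 1 6 → sum 22
  kept as-is: 1 2 5 5 8 0 3 → sum 24
Total = 22 + 24 = 46.
Check digit = (10 − (46 mod 10)) mod 10 = 4.

4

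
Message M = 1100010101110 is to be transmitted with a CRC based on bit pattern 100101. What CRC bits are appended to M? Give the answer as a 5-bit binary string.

00100

Append 5 zeros: 110001010111000000. Divide by 100101 (XOR where the leading bit is 1):
  pos 0: 110001 XOR 100101 = 010100
  pos 1: 101000 XOR 100101 = 001101
  pos 3: 110110 XOR 100101 = 010011
  pos 4: 100111 XOR 100101 = 000010
  pos 8: 101100 XOR 100101 = 001001
  pos 10: 100100 XOR 100101 = 000001
Remainder (last 5 bits) = 00100. This is the CRC / FCS.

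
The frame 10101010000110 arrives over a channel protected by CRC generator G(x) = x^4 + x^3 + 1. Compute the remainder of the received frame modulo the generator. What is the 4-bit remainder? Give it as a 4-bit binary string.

1111

Modulo-2 division of 10101010000110 by 11001:
  pos 0: 10101 XOR 11001 = 01100
  pos 1: 11000 XOR 11001 = 00001
  pos 5: 11000 XOR 11001 = 00001
  pos 9: 10110 XOR 11001 = 01111
Remainder = 1111 (nonzero — an error is detected).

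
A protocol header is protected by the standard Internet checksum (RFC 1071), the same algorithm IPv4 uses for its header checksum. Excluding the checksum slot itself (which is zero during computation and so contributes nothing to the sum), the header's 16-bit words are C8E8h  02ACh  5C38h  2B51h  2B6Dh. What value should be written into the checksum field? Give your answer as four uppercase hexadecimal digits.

One's-complement addition (fold any carry out of bit 15 back into bit 0):
  0xC8E8 + 0x02AC = 0x0CB94
  0xCB94 + 0x5C38 = 0x127CC → wrap carry → 0x27CD
  0x27CD + 0x2B51 = 0x0531E
  0x531E + 0x2B6D = 0x07E8B
One's-complement sum = 0x7E8B.
Checksum = ~0x7E8B & 0xFFFF = 0x8174.

8174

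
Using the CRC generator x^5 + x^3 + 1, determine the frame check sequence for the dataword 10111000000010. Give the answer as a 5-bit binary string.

00010

Append 5 zeros: 1011100000001000000. Divide by 101001 (XOR where the leading bit is 1):
  pos 0: 101110 XOR 101001 = 000111
  pos 3: 111000 XOR 101001 = 010001
  pos 4: 100010 XOR 101001 = 001011
  pos 6: 101100 XOR 101001 = 000101
  pos 9: 101100 XOR 101001 = 000101
  pos 12: 101000 XOR 101001 = 000001
Remainder (last 5 bits) = 00010. This is the CRC / FCS.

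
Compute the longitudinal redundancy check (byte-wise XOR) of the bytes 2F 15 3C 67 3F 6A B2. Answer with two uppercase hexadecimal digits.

XOR the bytes together:
  start with 0x2F
  0x2F ⊕ 0x15 = 0x3A
  0x3A ⊕ 0x3C = 0x06
  0x06 ⊕ 0x67 = 0x61
  0x61 ⊕ 0x3F = 0x5E
  0x5E ⊕ 0x6A = 0x34
  0x34 ⊕ 0xB2 = 0x86

86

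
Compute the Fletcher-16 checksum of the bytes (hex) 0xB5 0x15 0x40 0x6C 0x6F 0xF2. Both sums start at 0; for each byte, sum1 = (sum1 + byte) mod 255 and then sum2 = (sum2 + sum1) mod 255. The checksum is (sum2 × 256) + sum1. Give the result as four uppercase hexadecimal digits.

Running sums (mod 255):
  after byte 0 (0xB5): sum1=181, sum2=181
  after byte 1 (0x15): sum1=202, sum2=128
  after byte 2 (0x40): sum1=11, sum2=139
  after byte 3 (0x6C): sum1=119, sum2=3
  after byte 4 (0x6F): sum1=230, sum2=233
  after byte 5 (0xF2): sum1=217, sum2=195
Checksum = sum2·256 + sum1 = 195·256 + 217 = 50137 = 0xC3D9.

C3D9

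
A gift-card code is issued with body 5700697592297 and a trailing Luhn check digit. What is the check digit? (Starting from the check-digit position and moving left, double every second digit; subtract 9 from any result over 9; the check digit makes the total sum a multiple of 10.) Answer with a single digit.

1

Partial digits right→left: 7 9 2 2 9 5 7 9 6 0 0 7 5
Double every second digit counting from the check-digit position (so the 1st, 3rd, 5th, ... of the partial from the right).
  doubled (with −9 where >9): 5 4 9 5 3 0 1 → sum 27
  kept as-is: 9 2 5 9 0 7 → sum 32
Total = 27 + 32 = 59.
Check digit = (10 − (59 mod 10)) mod 10 = 1.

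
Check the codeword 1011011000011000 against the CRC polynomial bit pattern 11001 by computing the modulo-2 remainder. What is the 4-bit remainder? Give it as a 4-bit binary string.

1010

Modulo-2 division of 1011011000011000 by 11001:
  pos 0: 10110 XOR 11001 = 01111
  pos 1: 11111 XOR 11001 = 00110
  pos 3: 11010 XOR 11001 = 00011
  pos 6: 11000 XOR 11001 = 00001
  pos 10: 11100 XOR 11001 = 00101
Remainder = 1010 (nonzero — an error is detected).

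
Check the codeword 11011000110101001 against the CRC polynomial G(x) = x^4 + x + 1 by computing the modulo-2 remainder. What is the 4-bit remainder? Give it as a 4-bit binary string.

0000

Modulo-2 division of 11011000110101001 by 10011:
  pos 0: 11011 XOR 10011 = 01000
  pos 1: 10000 XOR 10011 = 00011
  pos 4: 11001 XOR 10011 = 01010
  pos 5: 10101 XOR 10011 = 00110
  pos 7: 11001 XOR 10011 = 01010
  pos 8: 10100 XOR 10011 = 00111
  pos 10: 11110 XOR 10011 = 01101
  pos 11: 11010 XOR 10011 = 01001
  pos 12: 10011 XOR 10011 = 00000
Remainder = 0000 (zero — the frame passes the CRC check).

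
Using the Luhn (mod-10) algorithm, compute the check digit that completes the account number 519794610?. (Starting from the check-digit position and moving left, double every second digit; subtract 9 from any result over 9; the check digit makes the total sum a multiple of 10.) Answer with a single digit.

5

Partial digits right→left: 0 1 6 4 9 7 9 1 5
Double every second digit counting from the check-digit position (so the 1st, 3rd, 5th, ... of the partial from the right).
  doubled (with −9 where >9): 0 3 9 9 1 → sum 22
  kept as-is: 1 4 7 1 → sum 13
Total = 22 + 13 = 35.
Check digit = (10 − (35 mod 10)) mod 10 = 5.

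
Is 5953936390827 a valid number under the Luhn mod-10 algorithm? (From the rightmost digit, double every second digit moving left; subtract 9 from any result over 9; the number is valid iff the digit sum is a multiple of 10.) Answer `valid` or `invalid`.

From the right, keep odd positions and double even positions (subtract 9 from any doubled value over 9):
  doubled (positions 2,4,...): 4 0 6 6 6 9 → sum 31
  kept (positions 1,3,...): 7 8 9 6 9 5 5 → sum 49
Total = 80.
80 mod 10 = 0, so the number is valid.

valid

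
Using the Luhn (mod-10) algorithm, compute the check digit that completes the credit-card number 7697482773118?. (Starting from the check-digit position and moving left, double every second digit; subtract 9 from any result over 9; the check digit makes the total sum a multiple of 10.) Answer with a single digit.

8

Partial digits right→left: 8 1 1 3 7 7 2 8 4 7 9 6 7
Double every second digit counting from the check-digit position (so the 1st, 3rd, 5th, ... of the partial from the right).
  doubled (with −9 where >9): 7 2 5 4 8 9 5 → sum 40
  kept as-is: 1 3 7 8 7 6 → sum 32
Total = 40 + 32 = 72.
Check digit = (10 − (72 mod 10)) mod 10 = 8.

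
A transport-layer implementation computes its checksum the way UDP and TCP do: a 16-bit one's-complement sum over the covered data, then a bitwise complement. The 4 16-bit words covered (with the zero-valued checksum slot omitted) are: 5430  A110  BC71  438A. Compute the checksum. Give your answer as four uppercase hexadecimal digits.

0AC3

One's-complement addition (fold any carry out of bit 15 back into bit 0):
  0x5430 + 0xA110 = 0x0F540
  0xF540 + 0xBC71 = 0x1B1B1 → wrap carry → 0xB1B2
  0xB1B2 + 0x438A = 0x0F53C
One's-complement sum = 0xF53C.
Checksum = ~0xF53C & 0xFFFF = 0x0AC3.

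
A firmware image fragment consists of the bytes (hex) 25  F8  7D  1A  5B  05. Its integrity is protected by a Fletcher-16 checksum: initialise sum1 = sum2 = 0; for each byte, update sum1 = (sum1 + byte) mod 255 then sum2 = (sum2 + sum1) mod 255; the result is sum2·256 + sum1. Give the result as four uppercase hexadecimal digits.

Running sums (mod 255):
  after byte 0 (25): sum1=37, sum2=37
  after byte 1 (F8): sum1=30, sum2=67
  after byte 2 (7D): sum1=155, sum2=222
  after byte 3 (1A): sum1=181, sum2=148
  after byte 4 (5B): sum1=17, sum2=165
  after byte 5 (05): sum1=22, sum2=187
Checksum = sum2·256 + sum1 = 187·256 + 22 = 47894 = 0xBB16.

BB16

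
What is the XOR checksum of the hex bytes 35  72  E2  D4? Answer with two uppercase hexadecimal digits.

XOR the bytes together:
  start with 0x35
  0x35 ⊕ 0x72 = 0x47
  0x47 ⊕ 0xE2 = 0xA5
  0xA5 ⊕ 0xD4 = 0x71

71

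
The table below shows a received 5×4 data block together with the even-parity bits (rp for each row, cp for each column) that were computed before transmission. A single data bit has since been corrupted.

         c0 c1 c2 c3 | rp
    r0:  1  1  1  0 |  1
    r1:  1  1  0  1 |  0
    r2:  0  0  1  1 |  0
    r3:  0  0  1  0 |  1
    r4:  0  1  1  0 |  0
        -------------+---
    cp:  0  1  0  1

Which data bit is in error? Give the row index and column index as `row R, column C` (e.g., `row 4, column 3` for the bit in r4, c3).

Recompute each row's even parity and compare to rp:
  r0: data parity 1, sent rp 1 → ok
  r1: data parity 1, sent rp 0 → mismatch
  r2: data parity 0, sent rp 0 → ok
  r3: data parity 1, sent rp 1 → ok
  r4: data parity 0, sent rp 0 → ok
Recompute each column's even parity and compare to cp:
  c0: data parity 0, sent cp 0 → ok
  c1: data parity 1, sent cp 1 → ok
  c2: data parity 0, sent cp 0 → ok
  c3: data parity 0, sent cp 1 → mismatch
Exactly one row (r1) and one column (c3) fail → the flipped bit is at their intersection.

row 1, column 3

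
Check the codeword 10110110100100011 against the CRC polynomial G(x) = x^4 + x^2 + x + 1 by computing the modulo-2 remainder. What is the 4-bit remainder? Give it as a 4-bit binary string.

Modulo-2 division of 10110110100100011 by 10111:
  pos 0: 10110 XOR 10111 = 00001
  pos 4: 11101 XOR 10111 = 01010
  pos 5: 10100 XOR 10111 = 00011
  pos 8: 11010 XOR 10111 = 01101
  pos 9: 11010 XOR 10111 = 01101
  pos 10: 11010 XOR 10111 = 01101
  pos 11: 11011 XOR 10111 = 01100
  pos 12: 11001 XOR 10111 = 01110
Remainder = 1110 (nonzero — an error is detected).

1110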